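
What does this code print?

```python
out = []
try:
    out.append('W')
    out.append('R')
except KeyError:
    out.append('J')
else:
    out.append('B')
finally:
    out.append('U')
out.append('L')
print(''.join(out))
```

Execution trace: 'W' (try body) → 'R' (try body, no exception) → 'B' (else) → 'U' (finally) → 'L' (after the try/except). Output: WRBUL

Answer: WRBUL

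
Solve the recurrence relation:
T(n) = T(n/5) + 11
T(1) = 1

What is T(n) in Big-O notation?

Each step divides n by 5 and adds 11. After log_5(n) steps we reach T(1)=1. So T(n) = 11·log_5(n) + 1 = O(log n).

Answer: O(log n)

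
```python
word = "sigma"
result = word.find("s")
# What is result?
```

Trace:
`word = "sigma"` → word = 'sigma'
`result = word.find("s")` → result = 0
So result = 0

Answer: 0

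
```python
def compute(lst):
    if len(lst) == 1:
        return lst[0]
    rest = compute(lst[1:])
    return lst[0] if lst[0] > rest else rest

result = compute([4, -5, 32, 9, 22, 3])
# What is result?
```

Recursive max over [4, -5, 32, 9, 22, 3] = 32

Answer: 32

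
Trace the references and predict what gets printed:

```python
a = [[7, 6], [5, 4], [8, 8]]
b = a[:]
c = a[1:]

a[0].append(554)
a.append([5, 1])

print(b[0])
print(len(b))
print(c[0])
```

Key concept: slice with nested mutation.
Step by step:
`a = [[7, 6], [5, 4], [8, 8]]` → a = [[7, 6], [5, 4], [8, 8]]
`b = a[:]` → b = [[7, 6], [5, 4], [8, 8]]
`c = a[1:]` → c = [[5, 4], [8, 8]]
`a[0].append(554)` → a = [[7, 6, 554], [5, 4], [8, 8]]; b = [[7, 6, 554], [5, 4], [8, 8]]
`a.append([5, 1])` → a = [[7, 6, 554], [5, 4], [8, 8], [5, 1]]
`print(b[0])` → prints [7, 6, 554]
`print(len(b))` → prints 3
`print(c[0])` → prints [5, 4]

Answer:
[7, 6, 554]
3
[5, 4]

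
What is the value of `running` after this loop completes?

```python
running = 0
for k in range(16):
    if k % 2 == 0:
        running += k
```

Sum of even numbers 0 to 15
`running` takes the values: 0 → 2 → 6 → 12 → 20 → 30 → 42 → 56

Answer: 56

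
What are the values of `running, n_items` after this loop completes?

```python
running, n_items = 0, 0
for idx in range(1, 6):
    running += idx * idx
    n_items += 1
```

Sum of squares and count
`running, n_items` takes the values: (0, 0) → (1, 0) → (1, 1) → (5, 1) → (5, 2) → (14, 2) → (14, 3) → (30, 3) → (30, 4) → (55, 4) → (55, 5)

Answer: 55, 5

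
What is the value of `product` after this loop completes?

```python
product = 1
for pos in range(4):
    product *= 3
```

3^4 = 81
`product` takes the values: 1 → 3 → 9 → 27 → 81

Answer: 81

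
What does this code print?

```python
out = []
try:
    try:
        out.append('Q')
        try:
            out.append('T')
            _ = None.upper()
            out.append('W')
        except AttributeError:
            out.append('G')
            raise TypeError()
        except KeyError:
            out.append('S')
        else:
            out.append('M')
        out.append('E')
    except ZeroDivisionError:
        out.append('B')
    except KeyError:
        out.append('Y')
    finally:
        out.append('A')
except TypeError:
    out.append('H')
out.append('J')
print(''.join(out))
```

Execution trace: 'Q' (try body) → 'T' (inner try body) → 'G' (inner except AttributeError) → 'A' (finally) → 'H' (outer except TypeError) → 'J' (after the try/except). Output: QTGAHJ

Answer: QTGAHJ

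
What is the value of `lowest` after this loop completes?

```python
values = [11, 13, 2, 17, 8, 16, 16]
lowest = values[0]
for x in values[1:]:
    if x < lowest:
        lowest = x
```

Minimum of [11, 13, 2, 17, 8, 16, 16]
`lowest` takes the values: 11 → 2

Answer: 2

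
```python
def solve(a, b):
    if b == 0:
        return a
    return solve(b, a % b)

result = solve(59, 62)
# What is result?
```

solve(59, 62) -> solve(62, 59) -> solve(59, 3) -> solve(3, 2) -> solve(2, 1) -> solve(1, 0) -> 1

Answer: 1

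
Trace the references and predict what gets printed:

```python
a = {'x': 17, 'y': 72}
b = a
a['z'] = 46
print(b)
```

Key concept: dict aliasing.
Step by step:
`a = {'x': 17, 'y': 72}` → a = {'x': 17, 'y': 72}
`b = a` → b = {'x': 17, 'y': 72} (same object as a)
`a['z'] = 46` → a = {'x': 17, 'y': 72, 'z': 46} (same object as b); b = {'x': 17, 'y': 72, 'z': 46} (same object as a)
`print(b)` → prints {'x': 17, 'y': 72, 'z': 46}

Answer: {'x': 17, 'y': 72, 'z': 46}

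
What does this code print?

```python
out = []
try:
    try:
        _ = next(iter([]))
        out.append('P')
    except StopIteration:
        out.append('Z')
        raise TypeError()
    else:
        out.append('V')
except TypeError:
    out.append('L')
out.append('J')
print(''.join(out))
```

Execution trace: 'Z' (inner except StopIteration) → 'L' (outer except TypeError) → 'J' (after the try/except). Output: ZLJ

Answer: ZLJ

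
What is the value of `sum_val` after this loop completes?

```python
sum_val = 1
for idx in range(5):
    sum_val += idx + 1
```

Start at 1, add 1 to 5 = 16
`sum_val` takes the values: 1 → 2 → 4 → 7 → 11 → 16

Answer: 16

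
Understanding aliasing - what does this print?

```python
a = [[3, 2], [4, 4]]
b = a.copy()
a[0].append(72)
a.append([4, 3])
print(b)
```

Key concept: shallow copy with nested lists.
Step by step:
`a = [[3, 2], [4, 4]]` → a = [[3, 2], [4, 4]]
`b = a.copy()` → b = [[3, 2], [4, 4]]
`a[0].append(72)` → a = [[3, 2, 72], [4, 4]]; b = [[3, 2, 72], [4, 4]]
`a.append([4, 3])` → a = [[3, 2, 72], [4, 4], [4, 3]]
`print(b)` → prints [[3, 2, 72], [4, 4]]

Answer: [[3, 2, 72], [4, 4]]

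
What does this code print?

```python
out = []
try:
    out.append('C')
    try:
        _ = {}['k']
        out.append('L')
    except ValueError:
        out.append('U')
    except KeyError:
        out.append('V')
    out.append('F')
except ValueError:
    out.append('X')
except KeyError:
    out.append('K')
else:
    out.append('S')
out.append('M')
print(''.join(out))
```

Execution trace: 'C' (try body) → 'V' (inner except KeyError) → 'F' (try body, no exception) → 'S' (else) → 'M' (after the try/except). Output: CVFSM

Answer: CVFSM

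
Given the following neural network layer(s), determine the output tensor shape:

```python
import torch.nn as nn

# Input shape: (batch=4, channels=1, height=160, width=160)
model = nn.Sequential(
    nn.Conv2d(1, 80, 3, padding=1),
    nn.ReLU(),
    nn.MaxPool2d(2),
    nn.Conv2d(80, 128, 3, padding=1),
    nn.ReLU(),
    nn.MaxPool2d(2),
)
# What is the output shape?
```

Input: (4, 1, 160, 160) -> after first Conv2d: (4, 80, 160, 160) -> after first MaxPool2d: (4, 80, 80, 80) -> after second Conv2d: (4, 128, 80, 80) -> Output: (4, 128, 40, 40)

Answer: (4, 128, 40, 40)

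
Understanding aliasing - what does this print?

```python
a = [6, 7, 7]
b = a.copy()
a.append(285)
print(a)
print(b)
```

Key concept: list.copy() creates independent copy.
Step by step:
`a = [6, 7, 7]` → a = [6, 7, 7]
`b = a.copy()` → b = [6, 7, 7]
`a.append(285)` → a = [6, 7, 7, 285]
`print(a)` → prints [6, 7, 7, 285]
`print(b)` → prints [6, 7, 7]

Answer:
[6, 7, 7, 285]
[6, 7, 7]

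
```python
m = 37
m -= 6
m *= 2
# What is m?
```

Trace:
`m = 37` → m = 37
`m -= 6` → m = 31
`m *= 2` → m = 62
So m = 62

Answer: 62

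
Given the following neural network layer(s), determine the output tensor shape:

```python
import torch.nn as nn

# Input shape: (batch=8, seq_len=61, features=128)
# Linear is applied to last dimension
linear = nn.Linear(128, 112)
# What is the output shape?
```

Input: (8, 61, 128) -> Output: (8, 61, 112)

Answer: (8, 61, 112)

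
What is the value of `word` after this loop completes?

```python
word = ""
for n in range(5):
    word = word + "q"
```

Repeat 'q' 5 times
`word` takes the values: "" → "q" → "qq" → "qqq" → "qqqq" → "qqqqq"

Answer: "qqqqq"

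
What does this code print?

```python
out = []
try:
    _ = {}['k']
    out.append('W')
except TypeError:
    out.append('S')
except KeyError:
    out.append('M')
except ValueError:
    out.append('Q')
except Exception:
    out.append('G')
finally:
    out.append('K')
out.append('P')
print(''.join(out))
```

Execution trace: 'M' (except KeyError) → 'K' (finally) → 'P' (after the try/except). Output: MKP

Answer: MKP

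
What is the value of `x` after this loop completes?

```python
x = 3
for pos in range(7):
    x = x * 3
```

Multiply by 3, 7 times: 3 * 3^7 = 6561
`x` takes the values: 3 → 9 → 27 → 81 → 243 → 729 → 2187 → 6561

Answer: 6561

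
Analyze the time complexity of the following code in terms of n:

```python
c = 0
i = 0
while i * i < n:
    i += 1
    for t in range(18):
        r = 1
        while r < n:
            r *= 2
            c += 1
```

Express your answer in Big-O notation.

Each loop level contributes: √n × 1 × log n. Multiplying the contributions gives O(√n log n).

Answer: O(√n log n)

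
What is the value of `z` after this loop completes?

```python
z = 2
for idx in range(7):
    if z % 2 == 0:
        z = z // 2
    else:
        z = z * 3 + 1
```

Collatz-style transformation from 2
`z` takes the values: 2 → 1 → 4 → 2 → 1 → 4 → 2 → 1

Answer: 1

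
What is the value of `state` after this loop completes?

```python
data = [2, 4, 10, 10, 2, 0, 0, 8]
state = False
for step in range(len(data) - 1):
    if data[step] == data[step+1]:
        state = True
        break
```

Check consecutive duplicates in [2, 4, 10, 10, 2, 0, 0, 8]
`state` takes the values: False → True

Answer: True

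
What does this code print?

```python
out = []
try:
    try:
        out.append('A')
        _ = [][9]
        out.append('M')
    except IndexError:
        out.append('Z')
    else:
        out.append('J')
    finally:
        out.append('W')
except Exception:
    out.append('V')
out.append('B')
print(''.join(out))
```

Execution trace: 'A' (inner try body) → 'Z' (inner except IndexError) → 'W' (inner finally) → 'B' (after the try/except). Output: AZWB

Answer: AZWB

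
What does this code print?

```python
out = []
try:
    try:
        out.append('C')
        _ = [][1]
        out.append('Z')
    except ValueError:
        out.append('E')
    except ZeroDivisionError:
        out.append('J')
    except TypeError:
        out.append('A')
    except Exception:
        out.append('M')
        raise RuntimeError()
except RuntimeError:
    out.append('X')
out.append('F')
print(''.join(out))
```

Execution trace: 'C' (inner try body) → 'M' (inner except Exception) → 'X' (outer except RuntimeError) → 'F' (after the try/except). Output: CMXF

Answer: CMXF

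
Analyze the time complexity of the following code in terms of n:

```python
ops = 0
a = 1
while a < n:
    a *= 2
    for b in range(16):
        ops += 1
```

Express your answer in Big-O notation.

Each loop level contributes: log n × 1. Multiplying the contributions gives O(log n).

Answer: O(log n)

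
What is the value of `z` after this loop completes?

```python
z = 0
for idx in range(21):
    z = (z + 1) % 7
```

Increment mod 7, 21 times = 0
`z` takes the values: 0 → 1 → 2 → 3 → 4 → 5 → 6 → 0 → 1 → 2 → 3 → 4 → 5 → 6 → 0 → 1 → 2 → 3 → 4 → 5 → 6 → 0

Answer: 0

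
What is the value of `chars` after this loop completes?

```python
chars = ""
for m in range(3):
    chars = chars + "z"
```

Repeat 'z' 3 times
`chars` takes the values: "" → "z" → "zz" → "zzz"

Answer: "zzz"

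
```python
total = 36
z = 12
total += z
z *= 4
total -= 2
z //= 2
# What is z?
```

Trace:
`total = 36` → total = 36
`z = 12` → z = 12
`total += z` → total = 48
`z *= 4` → z = 48
`total -= 2` → total = 46
`z //= 2` → z = 24
So z = 24

Answer: 24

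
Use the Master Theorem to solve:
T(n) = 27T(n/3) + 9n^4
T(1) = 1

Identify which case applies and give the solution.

a=27, b=3, f(n)=9n^4. log_3(27) = 3. Since c=4 > 3 and the regularity condition holds (27(n/3)^4 = (27/3^4)n^4 with 27/3^4 < 1), Case 3 applies: T(n) = Θ(f(n)) = O(n^4).

Answer: O(n^4) - Case 3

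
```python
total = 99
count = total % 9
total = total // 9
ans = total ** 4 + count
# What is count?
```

Trace:
`total = 99` → total = 99
`count = total % 9` → count = 0
`total = total // 9` → total = 11
`ans = total ** 4 + count` → ans = 14641
So count = 0

Answer: 0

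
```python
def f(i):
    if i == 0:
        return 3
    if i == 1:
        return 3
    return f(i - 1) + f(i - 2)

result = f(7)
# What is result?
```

Build up from base cases: f(0)=3, f(1)=3, f(2)=6, f(3)=9, f(4)=15, f(5)=24, f(6)=39, ..., f(7)=63

Answer: 63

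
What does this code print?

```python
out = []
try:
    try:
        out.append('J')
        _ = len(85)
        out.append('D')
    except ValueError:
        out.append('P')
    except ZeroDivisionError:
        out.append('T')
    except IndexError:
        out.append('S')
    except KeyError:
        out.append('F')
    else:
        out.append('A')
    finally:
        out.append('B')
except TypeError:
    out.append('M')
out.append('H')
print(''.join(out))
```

Execution trace: 'J' (try body) → 'B' (finally) → 'M' (outer except TypeError) → 'H' (after the try/except). Output: JBMH

Answer: JBMH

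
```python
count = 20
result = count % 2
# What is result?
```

Trace:
`count = 20` → count = 20
`result = count % 2` → result = 0
So result = 0

Answer: 0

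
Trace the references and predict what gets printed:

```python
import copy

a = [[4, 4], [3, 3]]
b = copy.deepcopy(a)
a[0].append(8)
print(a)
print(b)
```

Key concept: deep copy is fully independent.
Step by step:
`a = [[4, 4], [3, 3]]` → a = [[4, 4], [3, 3]]
`b = copy.deepcopy(a)` → b = [[4, 4], [3, 3]]
`a[0].append(8)` → a = [[4, 4, 8], [3, 3]]
`print(a)` → prints [[4, 4, 8], [3, 3]]
`print(b)` → prints [[4, 4], [3, 3]]

Answer:
[[4, 4, 8], [3, 3]]
[[4, 4], [3, 3]]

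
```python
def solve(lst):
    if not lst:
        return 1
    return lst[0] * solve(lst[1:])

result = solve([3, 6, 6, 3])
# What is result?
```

Product over [3, 6, 6, 3] = 3 * 6 * 6 * 3 = 324

Answer: 324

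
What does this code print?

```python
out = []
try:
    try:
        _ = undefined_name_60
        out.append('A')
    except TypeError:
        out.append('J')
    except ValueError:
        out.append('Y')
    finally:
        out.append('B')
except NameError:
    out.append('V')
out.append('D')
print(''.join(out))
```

Execution trace: 'B' (finally) → 'V' (outer except NameError) → 'D' (after the try/except). Output: BVD

Answer: BVD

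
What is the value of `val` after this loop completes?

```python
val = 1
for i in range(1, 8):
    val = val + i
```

Start at 1, add 1 through 7
`val` takes the values: 1 → 2 → 4 → 7 → 11 → 16 → 22 → 29

Answer: 29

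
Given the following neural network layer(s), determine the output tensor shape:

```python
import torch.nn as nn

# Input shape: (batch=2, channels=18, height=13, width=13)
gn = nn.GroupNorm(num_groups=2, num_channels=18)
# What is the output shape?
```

Input: (2, 18, 13, 13) -> Output: (2, 18, 13, 13)

Answer: (2, 18, 13, 13)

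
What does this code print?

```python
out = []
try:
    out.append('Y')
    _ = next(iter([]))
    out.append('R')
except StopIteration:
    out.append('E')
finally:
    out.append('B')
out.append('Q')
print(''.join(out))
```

Execution trace: 'Y' (try body) → 'E' (except StopIteration) → 'B' (finally) → 'Q' (after the try/except). Output: YEBQ

Answer: YEBQ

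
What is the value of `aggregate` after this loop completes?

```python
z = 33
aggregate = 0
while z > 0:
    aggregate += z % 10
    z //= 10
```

Sum digits of 33
`aggregate` takes the values: 0 → 3 → 6

Answer: 6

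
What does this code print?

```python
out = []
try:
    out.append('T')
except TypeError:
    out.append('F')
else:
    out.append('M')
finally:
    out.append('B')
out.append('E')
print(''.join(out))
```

Execution trace: 'T' (try body, no exception) → 'M' (else) → 'B' (finally) → 'E' (after the try/except). Output: TMBE

Answer: TMBE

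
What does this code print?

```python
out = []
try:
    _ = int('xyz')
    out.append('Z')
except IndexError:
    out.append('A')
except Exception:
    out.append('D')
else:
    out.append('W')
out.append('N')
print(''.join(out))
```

Execution trace: 'D' (except Exception) → 'N' (after the try/except). Output: DN

Answer: DN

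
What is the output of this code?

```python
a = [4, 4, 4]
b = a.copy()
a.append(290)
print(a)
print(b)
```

Key concept: list.copy() creates independent copy.
Step by step:
`a = [4, 4, 4]` → a = [4, 4, 4]
`b = a.copy()` → b = [4, 4, 4]
`a.append(290)` → a = [4, 4, 4, 290]
`print(a)` → prints [4, 4, 4, 290]
`print(b)` → prints [4, 4, 4]

Answer:
[4, 4, 4, 290]
[4, 4, 4]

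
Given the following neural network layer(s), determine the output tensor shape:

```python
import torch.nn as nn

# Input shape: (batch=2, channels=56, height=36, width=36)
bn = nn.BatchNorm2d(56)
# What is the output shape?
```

Input: (2, 56, 36, 36) -> Output: (2, 56, 36, 36)

Answer: (2, 56, 36, 36)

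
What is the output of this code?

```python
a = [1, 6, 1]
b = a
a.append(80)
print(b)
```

Key concept: basic list aliasing.
Step by step:
`a = [1, 6, 1]` → a = [1, 6, 1]
`b = a` → b = [1, 6, 1] (same object as a)
`a.append(80)` → a = [1, 6, 1, 80] (same object as b); b = [1, 6, 1, 80] (same object as a)
`print(b)` → prints [1, 6, 1, 80]

Answer: [1, 6, 1, 80]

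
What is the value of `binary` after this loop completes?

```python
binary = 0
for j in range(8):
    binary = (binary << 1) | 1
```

Build 8 consecutive 1-bits: 0b11111111
`binary` takes the values: 0 → 1 → 3 → 7 → 15 → 31 → 63 → 127 → 255

Answer: 255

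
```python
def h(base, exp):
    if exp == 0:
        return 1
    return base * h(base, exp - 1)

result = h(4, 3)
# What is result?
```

h(4, 3) = 4 * 4 * 4 = 64

Answer: 64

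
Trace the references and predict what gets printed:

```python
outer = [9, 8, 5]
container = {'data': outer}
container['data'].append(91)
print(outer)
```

Key concept: dict holds reference to list.
Step by step:
`outer = [9, 8, 5]` → outer = [9, 8, 5]
`container = {'data': outer}` → container = {'data': [9, 8, 5]}
`container['data'].append(91)` → outer = [9, 8, 5, 91]; container = {'data': [9, 8, 5, 91]}
`print(outer)` → prints [9, 8, 5, 91]

Answer: [9, 8, 5, 91]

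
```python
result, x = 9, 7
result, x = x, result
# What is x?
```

Trace:
`result, x = 9, 7` → result = 9; x = 7
`result, x = x, result` → result = 7; x = 9
So x = 9

Answer: 9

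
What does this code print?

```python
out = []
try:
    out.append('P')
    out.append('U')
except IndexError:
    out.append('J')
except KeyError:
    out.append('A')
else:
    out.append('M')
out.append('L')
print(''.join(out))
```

Execution trace: 'P' (try body) → 'U' (try body, no exception) → 'M' (else) → 'L' (after the try/except). Output: PUML

Answer: PUML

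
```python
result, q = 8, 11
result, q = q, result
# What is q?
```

Trace:
`result, q = 8, 11` → result = 8; q = 11
`result, q = q, result` → result = 11; q = 8
So q = 8

Answer: 8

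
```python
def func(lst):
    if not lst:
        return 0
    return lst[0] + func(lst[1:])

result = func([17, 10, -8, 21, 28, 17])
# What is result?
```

17 + 10 + (-8) + 21 + 28 + 17 + 0 = 85

Answer: 85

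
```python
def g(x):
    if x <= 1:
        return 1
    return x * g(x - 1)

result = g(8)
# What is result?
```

g(8) = 8 * 7 * 6 * 5 * 4 * 3 * 2 * 1 = 40320

Answer: 40320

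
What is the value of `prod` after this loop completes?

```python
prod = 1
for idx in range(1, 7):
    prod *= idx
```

6! = 720
`prod` takes the values: 1 → 2 → 6 → 24 → 120 → 720

Answer: 720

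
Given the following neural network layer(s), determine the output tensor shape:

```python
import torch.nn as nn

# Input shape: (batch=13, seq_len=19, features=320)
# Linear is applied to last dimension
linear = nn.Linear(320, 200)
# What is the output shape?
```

Input: (13, 19, 320) -> Output: (13, 19, 200)

Answer: (13, 19, 200)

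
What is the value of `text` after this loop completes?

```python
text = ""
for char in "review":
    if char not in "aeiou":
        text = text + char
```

Remove vowels from 'review'
`text` takes the values: "" → "r" → "rv" → "rvw"

Answer: "rvw"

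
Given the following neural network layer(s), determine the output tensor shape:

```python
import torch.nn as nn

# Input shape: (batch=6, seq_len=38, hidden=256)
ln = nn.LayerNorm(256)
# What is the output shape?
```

Input: (6, 38, 256) -> Output: (6, 38, 256)

Answer: (6, 38, 256)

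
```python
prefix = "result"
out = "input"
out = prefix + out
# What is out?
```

Trace:
`prefix = "result"` → prefix = 'result'
`out = "input"` → out = 'input'
`out = prefix + out` → out = 'resultinput'
So out = 'resultinput'

Answer: 'resultinput'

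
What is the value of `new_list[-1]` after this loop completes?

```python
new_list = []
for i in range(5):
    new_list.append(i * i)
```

Last element of squares 0 to 4
`new_list` takes the values: [] → [0] → [0, 1] → [0, 1, 4] → [0, 1, 4, 9] → [0, 1, 4, 9, 16]
So `new_list[-1]` = 16

Answer: 16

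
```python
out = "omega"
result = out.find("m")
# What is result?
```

Trace:
`out = "omega"` → out = 'omega'
`result = out.find("m")` → result = 1
So result = 1

Answer: 1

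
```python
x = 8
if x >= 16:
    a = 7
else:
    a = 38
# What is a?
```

Trace:
`x = 8` → x = 8
`if x >= 16: ...` → x >= 16 is False, take else branch → a = 38
So a = 38

Answer: 38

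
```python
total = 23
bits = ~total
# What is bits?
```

Trace:
`total = 23` → total = 23
`bits = ~total` → bits = -24
So bits = -24

Answer: -24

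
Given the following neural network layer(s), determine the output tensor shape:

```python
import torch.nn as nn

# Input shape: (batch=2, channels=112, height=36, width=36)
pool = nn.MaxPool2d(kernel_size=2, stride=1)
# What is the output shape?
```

Input: (2, 112, 36, 36) -> Output: (2, 112, 35, 35)

Answer: (2, 112, 35, 35)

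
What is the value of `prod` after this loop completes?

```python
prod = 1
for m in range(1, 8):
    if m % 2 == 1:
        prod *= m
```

Product of odd numbers 1 to 7
`prod` takes the values: 1 → 3 → 15 → 105

Answer: 105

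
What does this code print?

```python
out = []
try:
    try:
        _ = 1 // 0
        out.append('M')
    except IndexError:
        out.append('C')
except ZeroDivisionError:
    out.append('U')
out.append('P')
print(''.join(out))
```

Execution trace: 'U' (outer except ZeroDivisionError) → 'P' (after the try/except). Output: UP

Answer: UP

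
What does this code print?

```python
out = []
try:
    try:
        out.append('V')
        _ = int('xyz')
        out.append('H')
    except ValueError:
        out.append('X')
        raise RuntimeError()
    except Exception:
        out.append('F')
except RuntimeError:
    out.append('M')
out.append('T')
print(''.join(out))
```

Execution trace: 'V' (inner try body) → 'X' (inner except ValueError) → 'M' (outer except RuntimeError) → 'T' (after the try/except). Output: VXMT

Answer: VXMT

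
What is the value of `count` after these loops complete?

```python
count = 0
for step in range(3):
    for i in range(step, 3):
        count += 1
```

Upper triangle: 3 + 2 + ... + 1
`count` takes the values: 0 → 1 → 2 → 3 → 4 → 5 → 6

Answer: 6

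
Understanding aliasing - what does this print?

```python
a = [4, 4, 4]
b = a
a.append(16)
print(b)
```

Key concept: basic list aliasing.
Step by step:
`a = [4, 4, 4]` → a = [4, 4, 4]
`b = a` → b = [4, 4, 4] (same object as a)
`a.append(16)` → a = [4, 4, 4, 16] (same object as b); b = [4, 4, 4, 16] (same object as a)
`print(b)` → prints [4, 4, 4, 16]

Answer: [4, 4, 4, 16]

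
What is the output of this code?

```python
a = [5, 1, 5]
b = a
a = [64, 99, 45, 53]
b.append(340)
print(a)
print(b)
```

Key concept: rebinding vs mutation: a is rebound to a new list, b still points at the original.
Step by step:
`a = [5, 1, 5]` → a = [5, 1, 5]
`b = a` → b = [5, 1, 5] (same object as a)
`a = [64, 99, 45, 53]` → a = [64, 99, 45, 53]
`b.append(340)` → b = [5, 1, 5, 340]
`print(a)` → prints [64, 99, 45, 53]
`print(b)` → prints [5, 1, 5, 340]

Answer:
[64, 99, 45, 53]
[5, 1, 5, 340]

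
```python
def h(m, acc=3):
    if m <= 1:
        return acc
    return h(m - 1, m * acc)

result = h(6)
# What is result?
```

Accumulator trace (n, acc): (6, 3) -> (5, 18) -> (4, 90) -> (3, 360) -> (2, 1080) -> (1, 2160) -> return 2160

Answer: 2160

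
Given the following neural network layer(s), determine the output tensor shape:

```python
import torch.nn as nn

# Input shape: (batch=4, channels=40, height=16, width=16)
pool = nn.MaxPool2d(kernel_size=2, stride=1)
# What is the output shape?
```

Input: (4, 40, 16, 16) -> Output: (4, 40, 15, 15)

Answer: (4, 40, 15, 15)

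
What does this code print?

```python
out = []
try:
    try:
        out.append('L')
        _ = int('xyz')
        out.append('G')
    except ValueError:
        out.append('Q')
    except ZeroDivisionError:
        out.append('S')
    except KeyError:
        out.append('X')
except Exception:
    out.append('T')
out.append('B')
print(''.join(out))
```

Execution trace: 'L' (inner try body) → 'Q' (inner except ValueError) → 'B' (after the try/except). Output: LQB

Answer: LQB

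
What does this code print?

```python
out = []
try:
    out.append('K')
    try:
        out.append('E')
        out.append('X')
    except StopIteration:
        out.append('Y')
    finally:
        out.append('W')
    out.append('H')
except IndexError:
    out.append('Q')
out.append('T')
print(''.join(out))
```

Execution trace: 'K' (try body) → 'E' (inner try body) → 'X' (inner try body, no exception) → 'W' (inner finally) → 'H' (try body, no exception) → 'T' (after the try/except). Output: KEXWHT

Answer: KEXWHT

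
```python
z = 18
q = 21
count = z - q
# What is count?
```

Trace:
`z = 18` → z = 18
`q = 21` → q = 21
`count = z - q` → count = -3
So count = -3

Answer: -3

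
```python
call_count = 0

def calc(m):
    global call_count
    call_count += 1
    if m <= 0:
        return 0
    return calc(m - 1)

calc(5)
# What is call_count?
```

Linear recursion stepping by 1: 6 calls from m=5 down to ≤0.

Answer: 6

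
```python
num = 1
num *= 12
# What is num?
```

Trace:
`num = 1` → num = 1
`num *= 12` → num = 12
So num = 12

Answer: 12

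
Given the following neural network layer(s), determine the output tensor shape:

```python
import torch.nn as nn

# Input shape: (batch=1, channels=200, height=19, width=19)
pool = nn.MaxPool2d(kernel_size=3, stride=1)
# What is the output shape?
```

Input: (1, 200, 19, 19) -> Output: (1, 200, 17, 17)

Answer: (1, 200, 17, 17)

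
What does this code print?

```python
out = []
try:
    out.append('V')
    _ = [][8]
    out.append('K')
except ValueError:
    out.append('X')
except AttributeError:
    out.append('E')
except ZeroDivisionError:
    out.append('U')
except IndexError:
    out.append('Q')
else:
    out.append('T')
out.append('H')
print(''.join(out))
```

Execution trace: 'V' (try body) → 'Q' (except IndexError) → 'H' (after the try/except). Output: VQH

Answer: VQH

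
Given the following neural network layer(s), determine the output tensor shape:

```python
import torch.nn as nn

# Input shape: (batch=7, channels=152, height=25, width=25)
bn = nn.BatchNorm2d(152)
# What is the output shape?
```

Input: (7, 152, 25, 25) -> Output: (7, 152, 25, 25)

Answer: (7, 152, 25, 25)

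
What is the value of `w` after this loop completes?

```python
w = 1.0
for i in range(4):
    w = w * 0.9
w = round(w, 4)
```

Exponential decay: 1.0 * 0.9^4
`w` takes the values: 1.0 → 0.9 → 0.81 → 0.729 → 0.6561

Answer: 0.6561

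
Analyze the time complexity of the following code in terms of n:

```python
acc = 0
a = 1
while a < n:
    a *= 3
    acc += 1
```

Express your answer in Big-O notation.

Each loop level contributes: log n. Multiplying the contributions gives O(log n).

Answer: O(log n)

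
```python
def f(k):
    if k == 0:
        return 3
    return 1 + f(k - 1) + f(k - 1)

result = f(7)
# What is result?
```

f(k) = 1 + 2·f(k-1), f(0)=3. Closed form: (3+1)·2^7 - 1 = 511.

Answer: 511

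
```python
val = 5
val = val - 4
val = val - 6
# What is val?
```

Trace:
`val = 5` → val = 5
`val = val - 4` → val = 1
`val = val - 6` → val = -5
So val = -5

Answer: -5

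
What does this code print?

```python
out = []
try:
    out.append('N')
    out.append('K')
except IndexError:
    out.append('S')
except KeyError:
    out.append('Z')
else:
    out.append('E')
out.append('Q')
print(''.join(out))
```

Execution trace: 'N' (try body) → 'K' (try body, no exception) → 'E' (else) → 'Q' (after the try/except). Output: NKEQ

Answer: NKEQ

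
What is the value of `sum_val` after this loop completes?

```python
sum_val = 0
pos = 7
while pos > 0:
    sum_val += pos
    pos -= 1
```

Sum 7 down to 1
`sum_val` takes the values: 0 → 7 → 13 → 18 → 22 → 25 → 27 → 28

Answer: 28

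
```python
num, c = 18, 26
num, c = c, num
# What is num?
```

Trace:
`num, c = 18, 26` → num = 18; c = 26
`num, c = c, num` → num = 26; c = 18
So num = 26

Answer: 26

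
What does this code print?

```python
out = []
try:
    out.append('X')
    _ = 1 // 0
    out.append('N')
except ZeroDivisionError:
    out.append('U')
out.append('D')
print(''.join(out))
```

Execution trace: 'X' (try body) → 'U' (except ZeroDivisionError) → 'D' (after the try/except). Output: XUD

Answer: XUD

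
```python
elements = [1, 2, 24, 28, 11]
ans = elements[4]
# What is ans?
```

Trace:
`elements = [1, 2, 24, 28, 11]` → elements = [1, 2, 24, 28, 11]
`ans = elements[4]` → ans = 11
So ans = 11

Answer: 11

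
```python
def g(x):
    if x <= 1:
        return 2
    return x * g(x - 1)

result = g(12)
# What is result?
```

g(12) = 12 * 11 * 10 * 9 * 8 * 7 * 6 * 5 * 4 * 3 * 2 * 2 = 958003200

Answer: 958003200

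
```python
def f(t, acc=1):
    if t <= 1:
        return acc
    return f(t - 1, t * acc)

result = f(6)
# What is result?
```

Accumulator trace (n, acc): (6, 1) -> (5, 6) -> (4, 30) -> (3, 120) -> (2, 360) -> (1, 720) -> return 720

Answer: 720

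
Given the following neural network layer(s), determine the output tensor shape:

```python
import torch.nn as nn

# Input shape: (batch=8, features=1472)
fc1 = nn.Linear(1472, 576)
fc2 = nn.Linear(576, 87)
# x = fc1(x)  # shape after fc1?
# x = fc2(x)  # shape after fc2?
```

Input: (8, 1472) -> after fc1: (8, 576) -> Output: (8, 87)

Answer: (8, 87)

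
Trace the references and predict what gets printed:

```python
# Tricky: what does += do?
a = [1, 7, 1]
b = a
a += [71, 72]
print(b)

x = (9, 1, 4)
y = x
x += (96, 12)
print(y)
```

Key concept: += behavior differs for mutable vs immutable.
Step by step:
`a = [1, 7, 1]` → a = [1, 7, 1]
`b = a` → b = [1, 7, 1] (same object as a)
`a += [71, 72]` → a = [1, 7, 1, 71, 72] (same object as b); b = [1, 7, 1, 71, 72] (same object as a)
`print(b)` → prints [1, 7, 1, 71, 72]
`x = (9, 1, 4)` → x = (9, 1, 4)
`y = x` → y = (9, 1, 4)
`x += (96, 12)` → x = (9, 1, 4, 96, 12)
`print(y)` → prints (9, 1, 4)

Answer:
[1, 7, 1, 71, 72]
(9, 1, 4)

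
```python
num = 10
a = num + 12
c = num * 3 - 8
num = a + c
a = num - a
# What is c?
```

Trace:
`num = 10` → num = 10
`a = num + 12` → a = 22
`c = num * 3 - 8` → c = 22
`num = a + c` → num = 44
`a = num - a` → a = 22
So c = 22

Answer: 22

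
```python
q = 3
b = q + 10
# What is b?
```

Trace:
`q = 3` → q = 3
`b = q + 10` → b = 13
So b = 13

Answer: 13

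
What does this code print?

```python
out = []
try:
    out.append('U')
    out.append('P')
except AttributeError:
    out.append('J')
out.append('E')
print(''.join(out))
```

Execution trace: 'U' (try body) → 'P' (try body, no exception) → 'E' (after the try/except). Output: UPE

Answer: UPE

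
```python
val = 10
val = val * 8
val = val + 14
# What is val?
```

Trace:
`val = 10` → val = 10
`val = val * 8` → val = 80
`val = val + 14` → val = 94
So val = 94

Answer: 94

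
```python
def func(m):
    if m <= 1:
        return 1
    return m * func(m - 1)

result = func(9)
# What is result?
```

func(9) = 9 * 8 * 7 * 6 * 5 * 4 * 3 * 2 * 1 = 362880

Answer: 362880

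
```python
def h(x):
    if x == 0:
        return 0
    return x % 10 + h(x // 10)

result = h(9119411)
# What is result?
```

Sum of digits of 9119411: 1 + 1 + 4 + 9 + 1 + 1 + 9 = 26

Answer: 26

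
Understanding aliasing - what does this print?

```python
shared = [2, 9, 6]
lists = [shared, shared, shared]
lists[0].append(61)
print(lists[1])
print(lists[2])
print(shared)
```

Key concept: list of same reference.
Step by step:
`shared = [2, 9, 6]` → shared = [2, 9, 6]
`lists = [shared, shared, shared]` → lists = [[2, 9, 6], [2, 9, 6], [2, 9, 6]]
`lists[0].append(61)` → shared = [2, 9, 6, 61]; lists = [[2, 9, 6, 61], [2, 9, 6, 61], [2, 9, 6, 61]]
`print(lists[1])` → prints [2, 9, 6, 61]
`print(lists[2])` → prints [2, 9, 6, 61]
`print(shared)` → prints [2, 9, 6, 61]

Answer:
[2, 9, 6, 61]
[2, 9, 6, 61]
[2, 9, 6, 61]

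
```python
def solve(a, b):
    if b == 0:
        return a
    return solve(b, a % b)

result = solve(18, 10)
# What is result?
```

solve(18, 10) -> solve(10, 8) -> solve(8, 2) -> solve(2, 0) -> 2

Answer: 2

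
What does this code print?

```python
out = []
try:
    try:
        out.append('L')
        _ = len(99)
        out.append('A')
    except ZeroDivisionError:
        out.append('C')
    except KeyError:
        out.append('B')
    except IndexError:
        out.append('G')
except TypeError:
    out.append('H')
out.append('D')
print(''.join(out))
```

Execution trace: 'L' (try body) → 'H' (outer except TypeError) → 'D' (after the try/except). Output: LHD

Answer: LHD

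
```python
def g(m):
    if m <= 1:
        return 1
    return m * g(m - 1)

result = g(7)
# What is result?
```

g(7) = 7 * 6 * 5 * 4 * 3 * 2 * 1 = 5040

Answer: 5040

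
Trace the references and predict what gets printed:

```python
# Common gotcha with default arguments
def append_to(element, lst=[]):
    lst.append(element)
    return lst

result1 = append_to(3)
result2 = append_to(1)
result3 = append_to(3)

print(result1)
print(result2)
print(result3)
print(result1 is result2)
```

Key concept: mutable default argument gotcha.
Step by step:
`result1 = append_to(3)` → result1 = [3]
`result2 = append_to(1)` → result1 = [3, 1] (same object as result2); result2 = [3, 1] (same object as result1)
`result3 = append_to(3)` → result1 = [3, 1, 3] (same object as result2, result3); result2 = [3, 1, 3] (same object as result1, result3); result3 = [3, 1, 3] (same object as result1, result2)
`print(result1)` → prints [3, 1, 3]
`print(result2)` → prints [3, 1, 3]
`print(result3)` → prints [3, 1, 3]
`print(result1 is result2)` → prints True

Answer:
[3, 1, 3]
[3, 1, 3]
[3, 1, 3]
True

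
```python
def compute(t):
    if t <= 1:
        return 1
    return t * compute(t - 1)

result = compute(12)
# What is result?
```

compute(12) = 12 * 11 * 10 * 9 * 8 * 7 * 6 * 5 * 4 * 3 * 2 * 1 = 479001600

Answer: 479001600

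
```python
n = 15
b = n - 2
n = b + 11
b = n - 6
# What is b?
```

Trace:
`n = 15` → n = 15
`b = n - 2` → b = 13
`n = b + 11` → n = 24
`b = n - 6` → b = 18
So b = 18

Answer: 18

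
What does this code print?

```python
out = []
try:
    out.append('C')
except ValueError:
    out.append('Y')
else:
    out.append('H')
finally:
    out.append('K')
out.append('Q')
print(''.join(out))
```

Execution trace: 'C' (try body, no exception) → 'H' (else) → 'K' (finally) → 'Q' (after the try/except). Output: CHKQ

Answer: CHKQ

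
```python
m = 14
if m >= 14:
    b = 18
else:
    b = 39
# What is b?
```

Trace:
`m = 14` → m = 14
`if m >= 14: ...` → m >= 14 is True → b = 18
So b = 18

Answer: 18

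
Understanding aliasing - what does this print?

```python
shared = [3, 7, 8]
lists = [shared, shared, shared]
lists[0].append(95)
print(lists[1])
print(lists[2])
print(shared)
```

Key concept: list of same reference.
Step by step:
`shared = [3, 7, 8]` → shared = [3, 7, 8]
`lists = [shared, shared, shared]` → lists = [[3, 7, 8], [3, 7, 8], [3, 7, 8]]
`lists[0].append(95)` → shared = [3, 7, 8, 95]; lists = [[3, 7, 8, 95], [3, 7, 8, 95], [3, 7, 8, 95]]
`print(lists[1])` → prints [3, 7, 8, 95]
`print(lists[2])` → prints [3, 7, 8, 95]
`print(shared)` → prints [3, 7, 8, 95]

Answer:
[3, 7, 8, 95]
[3, 7, 8, 95]
[3, 7, 8, 95]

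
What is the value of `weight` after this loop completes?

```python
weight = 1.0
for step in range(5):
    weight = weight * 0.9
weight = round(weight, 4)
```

Exponential decay: 1.0 * 0.9^5
`weight` takes the values: 1.0 → 0.9 → 0.81 → 0.729 → 0.6561 → 0.59049 → 0.5905

Answer: 0.5905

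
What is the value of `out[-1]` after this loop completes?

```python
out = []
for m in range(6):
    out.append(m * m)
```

Last element of squares 0 to 5
`out` takes the values: [] → [0] → [0, 1] → [0, 1, 4] → [0, 1, 4, 9] → [0, 1, 4, 9, 16] → [0, 1, 4, 9, 16, 25]
So `out[-1]` = 25

Answer: 25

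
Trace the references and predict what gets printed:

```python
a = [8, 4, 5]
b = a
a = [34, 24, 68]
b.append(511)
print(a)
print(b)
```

Key concept: rebinding vs mutation: a is rebound to a new list, b still points at the original.
Step by step:
`a = [8, 4, 5]` → a = [8, 4, 5]
`b = a` → b = [8, 4, 5] (same object as a)
`a = [34, 24, 68]` → a = [34, 24, 68]
`b.append(511)` → b = [8, 4, 5, 511]
`print(a)` → prints [34, 24, 68]
`print(b)` → prints [8, 4, 5, 511]

Answer:
[34, 24, 68]
[8, 4, 5, 511]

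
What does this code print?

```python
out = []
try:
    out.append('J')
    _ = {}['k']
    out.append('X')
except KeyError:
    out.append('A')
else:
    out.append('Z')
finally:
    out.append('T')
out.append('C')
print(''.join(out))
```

Execution trace: 'J' (try body) → 'A' (except KeyError) → 'T' (finally) → 'C' (after the try/except). Output: JATC

Answer: JATC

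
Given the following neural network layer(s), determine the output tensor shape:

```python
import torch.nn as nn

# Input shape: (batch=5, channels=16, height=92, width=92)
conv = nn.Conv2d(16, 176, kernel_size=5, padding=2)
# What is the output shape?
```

Input: (5, 16, 92, 92) -> Output: (5, 176, 92, 92)

Answer: (5, 176, 92, 92)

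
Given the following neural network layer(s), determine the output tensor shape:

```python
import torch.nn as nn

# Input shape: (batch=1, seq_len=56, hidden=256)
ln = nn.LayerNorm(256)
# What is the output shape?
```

Input: (1, 56, 256) -> Output: (1, 56, 256)

Answer: (1, 56, 256)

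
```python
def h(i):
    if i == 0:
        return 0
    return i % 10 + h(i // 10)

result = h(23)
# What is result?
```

Sum of digits of 23: 3 + 2 = 5

Answer: 5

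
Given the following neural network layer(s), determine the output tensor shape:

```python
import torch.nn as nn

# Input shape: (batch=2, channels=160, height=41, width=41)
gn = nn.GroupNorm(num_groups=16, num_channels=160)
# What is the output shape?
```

Input: (2, 160, 41, 41) -> Output: (2, 160, 41, 41)

Answer: (2, 160, 41, 41)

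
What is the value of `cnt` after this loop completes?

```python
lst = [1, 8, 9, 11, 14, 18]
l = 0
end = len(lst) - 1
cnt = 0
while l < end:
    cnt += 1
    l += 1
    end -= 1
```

Iterations until pointers meet (list length 6)
`cnt` takes the values: 0 → 1 → 2 → 3

Answer: 3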